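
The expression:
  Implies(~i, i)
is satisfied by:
  {i: True}


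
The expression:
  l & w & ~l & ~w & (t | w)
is never true.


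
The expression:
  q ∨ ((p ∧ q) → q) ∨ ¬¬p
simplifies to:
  True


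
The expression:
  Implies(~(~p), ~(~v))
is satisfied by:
  {v: True, p: False}
  {p: False, v: False}
  {p: True, v: True}


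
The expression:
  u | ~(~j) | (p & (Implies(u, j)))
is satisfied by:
  {u: True, p: True, j: True}
  {u: True, p: True, j: False}
  {u: True, j: True, p: False}
  {u: True, j: False, p: False}
  {p: True, j: True, u: False}
  {p: True, j: False, u: False}
  {j: True, p: False, u: False}


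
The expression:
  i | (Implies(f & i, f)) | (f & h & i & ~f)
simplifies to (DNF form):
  True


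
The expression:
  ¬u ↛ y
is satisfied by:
  {u: False, y: False}


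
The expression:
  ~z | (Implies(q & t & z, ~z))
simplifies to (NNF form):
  ~q | ~t | ~z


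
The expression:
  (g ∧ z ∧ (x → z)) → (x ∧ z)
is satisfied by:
  {x: True, g: False, z: False}
  {g: False, z: False, x: False}
  {x: True, z: True, g: False}
  {z: True, g: False, x: False}
  {x: True, g: True, z: False}
  {g: True, x: False, z: False}
  {x: True, z: True, g: True}


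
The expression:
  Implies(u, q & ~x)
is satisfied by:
  {q: True, x: False, u: False}
  {x: False, u: False, q: False}
  {q: True, x: True, u: False}
  {x: True, q: False, u: False}
  {u: True, q: True, x: False}


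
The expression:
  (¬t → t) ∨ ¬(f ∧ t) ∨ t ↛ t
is always true.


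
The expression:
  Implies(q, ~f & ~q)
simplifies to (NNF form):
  ~q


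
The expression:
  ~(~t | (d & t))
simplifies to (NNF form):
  t & ~d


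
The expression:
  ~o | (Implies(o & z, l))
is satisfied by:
  {l: True, o: False, z: False}
  {o: False, z: False, l: False}
  {z: True, l: True, o: False}
  {z: True, o: False, l: False}
  {l: True, o: True, z: False}
  {o: True, l: False, z: False}
  {z: True, o: True, l: True}


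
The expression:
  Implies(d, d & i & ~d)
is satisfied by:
  {d: False}


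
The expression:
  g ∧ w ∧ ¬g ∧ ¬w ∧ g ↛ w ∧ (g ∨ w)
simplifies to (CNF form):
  False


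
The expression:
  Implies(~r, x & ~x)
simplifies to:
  r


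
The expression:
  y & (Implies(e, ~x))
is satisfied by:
  {y: True, e: False, x: False}
  {y: True, x: True, e: False}
  {y: True, e: True, x: False}


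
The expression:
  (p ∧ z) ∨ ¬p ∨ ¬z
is always true.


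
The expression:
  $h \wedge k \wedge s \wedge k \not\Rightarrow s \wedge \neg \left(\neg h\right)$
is never true.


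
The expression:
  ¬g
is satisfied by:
  {g: False}


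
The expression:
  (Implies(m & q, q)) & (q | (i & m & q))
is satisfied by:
  {q: True}


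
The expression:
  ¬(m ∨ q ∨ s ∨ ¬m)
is never true.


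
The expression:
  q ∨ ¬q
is always true.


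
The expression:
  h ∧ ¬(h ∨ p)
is never true.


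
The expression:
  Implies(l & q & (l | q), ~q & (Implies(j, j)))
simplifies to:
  ~l | ~q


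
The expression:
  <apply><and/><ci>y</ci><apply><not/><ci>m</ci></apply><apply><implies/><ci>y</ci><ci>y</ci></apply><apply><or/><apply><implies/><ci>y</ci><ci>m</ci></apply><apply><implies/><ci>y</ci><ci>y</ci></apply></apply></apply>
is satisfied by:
  {y: True, m: False}


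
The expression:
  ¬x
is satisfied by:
  {x: False}


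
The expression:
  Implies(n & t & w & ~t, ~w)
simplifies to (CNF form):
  True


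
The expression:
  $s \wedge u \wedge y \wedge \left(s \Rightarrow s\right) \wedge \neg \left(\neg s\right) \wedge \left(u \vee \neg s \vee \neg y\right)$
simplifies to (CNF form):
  $s \wedge u \wedge y$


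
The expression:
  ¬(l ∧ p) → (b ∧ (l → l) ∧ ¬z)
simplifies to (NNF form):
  (b ∨ l) ∧ (b ∨ p) ∧ (l ∨ ¬z) ∧ (p ∨ ¬z)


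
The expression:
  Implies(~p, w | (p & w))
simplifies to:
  p | w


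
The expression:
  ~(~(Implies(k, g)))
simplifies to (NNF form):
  g | ~k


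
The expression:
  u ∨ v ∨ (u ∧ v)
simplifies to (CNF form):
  u ∨ v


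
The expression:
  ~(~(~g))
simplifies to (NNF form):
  ~g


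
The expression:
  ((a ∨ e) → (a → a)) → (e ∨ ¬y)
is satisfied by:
  {e: True, y: False}
  {y: False, e: False}
  {y: True, e: True}


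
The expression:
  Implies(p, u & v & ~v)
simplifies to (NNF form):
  ~p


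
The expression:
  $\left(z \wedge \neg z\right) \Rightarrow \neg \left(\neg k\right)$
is always true.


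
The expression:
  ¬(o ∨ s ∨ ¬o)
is never true.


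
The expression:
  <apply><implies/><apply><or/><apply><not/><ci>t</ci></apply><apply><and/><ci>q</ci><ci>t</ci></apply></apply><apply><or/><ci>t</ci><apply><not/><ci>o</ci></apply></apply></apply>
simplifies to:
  <apply><or/><ci>t</ci><apply><not/><ci>o</ci></apply></apply>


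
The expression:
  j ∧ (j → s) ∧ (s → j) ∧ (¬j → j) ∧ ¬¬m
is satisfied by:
  {m: True, j: True, s: True}


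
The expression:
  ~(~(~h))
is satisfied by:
  {h: False}


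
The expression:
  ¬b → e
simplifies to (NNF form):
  b ∨ e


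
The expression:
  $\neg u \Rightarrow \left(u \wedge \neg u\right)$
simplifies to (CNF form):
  $u$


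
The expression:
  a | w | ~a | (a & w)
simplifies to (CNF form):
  True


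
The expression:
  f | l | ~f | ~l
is always true.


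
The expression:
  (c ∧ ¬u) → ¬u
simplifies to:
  True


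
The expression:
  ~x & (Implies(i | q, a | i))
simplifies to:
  ~x & (a | i | ~q)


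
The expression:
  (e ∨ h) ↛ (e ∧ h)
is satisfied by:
  {e: True, h: False}
  {h: True, e: False}


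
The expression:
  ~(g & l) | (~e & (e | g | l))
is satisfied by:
  {l: False, e: False, g: False}
  {g: True, l: False, e: False}
  {e: True, l: False, g: False}
  {g: True, e: True, l: False}
  {l: True, g: False, e: False}
  {g: True, l: True, e: False}
  {e: True, l: True, g: False}


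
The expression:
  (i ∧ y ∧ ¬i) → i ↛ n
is always true.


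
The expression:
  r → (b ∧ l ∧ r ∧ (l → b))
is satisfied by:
  {l: True, b: True, r: False}
  {l: True, b: False, r: False}
  {b: True, l: False, r: False}
  {l: False, b: False, r: False}
  {r: True, l: True, b: True}


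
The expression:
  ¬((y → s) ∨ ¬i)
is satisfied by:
  {i: True, y: True, s: False}


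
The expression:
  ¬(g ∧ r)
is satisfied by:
  {g: False, r: False}
  {r: True, g: False}
  {g: True, r: False}


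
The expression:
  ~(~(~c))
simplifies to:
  ~c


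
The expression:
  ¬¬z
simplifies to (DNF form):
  z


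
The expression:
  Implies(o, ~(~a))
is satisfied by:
  {a: True, o: False}
  {o: False, a: False}
  {o: True, a: True}


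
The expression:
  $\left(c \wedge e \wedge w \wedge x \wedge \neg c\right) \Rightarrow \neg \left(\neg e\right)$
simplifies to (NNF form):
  $\text{True}$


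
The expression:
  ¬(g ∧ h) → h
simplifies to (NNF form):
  h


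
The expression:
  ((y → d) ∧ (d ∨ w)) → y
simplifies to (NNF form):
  y ∨ (¬d ∧ ¬w)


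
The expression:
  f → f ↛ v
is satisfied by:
  {v: False, f: False}
  {f: True, v: False}
  {v: True, f: False}


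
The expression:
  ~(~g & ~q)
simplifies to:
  g | q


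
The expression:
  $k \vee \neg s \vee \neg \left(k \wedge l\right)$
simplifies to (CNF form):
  $\text{True}$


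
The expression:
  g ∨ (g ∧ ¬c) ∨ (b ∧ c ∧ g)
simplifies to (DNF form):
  g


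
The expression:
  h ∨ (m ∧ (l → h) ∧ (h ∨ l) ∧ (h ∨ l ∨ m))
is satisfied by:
  {h: True}


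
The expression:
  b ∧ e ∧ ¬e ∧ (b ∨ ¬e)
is never true.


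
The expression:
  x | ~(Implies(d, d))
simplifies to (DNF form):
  x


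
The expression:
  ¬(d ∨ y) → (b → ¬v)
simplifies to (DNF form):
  d ∨ y ∨ ¬b ∨ ¬v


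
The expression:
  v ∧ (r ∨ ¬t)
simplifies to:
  v ∧ (r ∨ ¬t)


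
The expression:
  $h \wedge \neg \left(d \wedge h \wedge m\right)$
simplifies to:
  $h \wedge \left(\neg d \vee \neg m\right)$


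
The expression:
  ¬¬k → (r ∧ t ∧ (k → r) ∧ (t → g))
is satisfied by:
  {g: True, t: True, r: True, k: False}
  {g: True, t: True, r: False, k: False}
  {g: True, r: True, t: False, k: False}
  {g: True, r: False, t: False, k: False}
  {t: True, r: True, g: False, k: False}
  {t: True, g: False, r: False, k: False}
  {t: False, r: True, g: False, k: False}
  {t: False, g: False, r: False, k: False}
  {g: True, k: True, t: True, r: True}


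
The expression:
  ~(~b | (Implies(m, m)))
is never true.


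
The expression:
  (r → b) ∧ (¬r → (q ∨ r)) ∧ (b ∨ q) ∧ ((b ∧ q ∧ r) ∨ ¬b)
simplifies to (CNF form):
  q ∧ (b ∨ ¬r) ∧ (r ∨ ¬b)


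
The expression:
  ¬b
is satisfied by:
  {b: False}


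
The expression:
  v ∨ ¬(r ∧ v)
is always true.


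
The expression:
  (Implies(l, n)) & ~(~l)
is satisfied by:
  {n: True, l: True}


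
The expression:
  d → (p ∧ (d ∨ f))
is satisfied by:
  {p: True, d: False}
  {d: False, p: False}
  {d: True, p: True}


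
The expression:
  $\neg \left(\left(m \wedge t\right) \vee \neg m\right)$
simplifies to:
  $m \wedge \neg t$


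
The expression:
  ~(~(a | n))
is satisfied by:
  {n: True, a: True}
  {n: True, a: False}
  {a: True, n: False}


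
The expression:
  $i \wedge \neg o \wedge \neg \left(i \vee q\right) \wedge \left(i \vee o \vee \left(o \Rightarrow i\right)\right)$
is never true.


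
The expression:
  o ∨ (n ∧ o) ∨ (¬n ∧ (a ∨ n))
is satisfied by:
  {o: True, a: True, n: False}
  {o: True, a: False, n: False}
  {n: True, o: True, a: True}
  {n: True, o: True, a: False}
  {a: True, n: False, o: False}


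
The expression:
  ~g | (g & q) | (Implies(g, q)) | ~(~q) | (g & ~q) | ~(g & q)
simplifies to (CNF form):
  True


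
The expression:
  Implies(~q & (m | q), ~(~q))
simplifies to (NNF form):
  q | ~m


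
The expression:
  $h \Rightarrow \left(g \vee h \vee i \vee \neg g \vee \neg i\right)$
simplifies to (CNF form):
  $\text{True}$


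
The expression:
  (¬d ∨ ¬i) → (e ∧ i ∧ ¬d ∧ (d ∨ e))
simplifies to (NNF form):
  i ∧ (d ∨ e)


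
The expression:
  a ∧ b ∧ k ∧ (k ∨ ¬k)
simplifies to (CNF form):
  a ∧ b ∧ k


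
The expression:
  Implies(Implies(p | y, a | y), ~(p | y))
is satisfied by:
  {y: False, p: False, a: False}
  {a: True, y: False, p: False}
  {p: True, y: False, a: False}


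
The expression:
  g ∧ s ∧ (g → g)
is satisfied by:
  {s: True, g: True}


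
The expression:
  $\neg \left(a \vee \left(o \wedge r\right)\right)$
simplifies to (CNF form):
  $\neg a \wedge \left(\neg o \vee \neg r\right)$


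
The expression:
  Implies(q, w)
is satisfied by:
  {w: True, q: False}
  {q: False, w: False}
  {q: True, w: True}


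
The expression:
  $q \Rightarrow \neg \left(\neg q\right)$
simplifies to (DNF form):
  $\text{True}$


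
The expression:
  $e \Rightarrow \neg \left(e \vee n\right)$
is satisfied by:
  {e: False}


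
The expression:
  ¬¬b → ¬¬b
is always true.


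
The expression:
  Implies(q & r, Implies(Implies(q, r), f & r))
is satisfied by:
  {f: True, q: False, r: False}
  {f: False, q: False, r: False}
  {r: True, f: True, q: False}
  {r: True, f: False, q: False}
  {q: True, f: True, r: False}
  {q: True, f: False, r: False}
  {q: True, r: True, f: True}


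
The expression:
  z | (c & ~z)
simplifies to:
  c | z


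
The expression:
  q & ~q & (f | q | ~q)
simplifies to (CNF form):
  False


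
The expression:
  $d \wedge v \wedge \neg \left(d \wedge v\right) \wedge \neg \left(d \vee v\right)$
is never true.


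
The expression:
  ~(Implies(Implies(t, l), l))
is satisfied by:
  {l: False, t: False}


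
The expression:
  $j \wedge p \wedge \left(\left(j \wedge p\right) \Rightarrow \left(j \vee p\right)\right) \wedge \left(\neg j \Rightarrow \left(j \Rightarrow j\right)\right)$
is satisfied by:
  {p: True, j: True}


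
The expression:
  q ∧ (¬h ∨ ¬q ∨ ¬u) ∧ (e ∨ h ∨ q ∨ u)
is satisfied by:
  {q: True, h: False, u: False}
  {u: True, q: True, h: False}
  {h: True, q: True, u: False}


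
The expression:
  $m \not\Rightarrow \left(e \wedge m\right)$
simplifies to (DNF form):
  $m \wedge \neg e$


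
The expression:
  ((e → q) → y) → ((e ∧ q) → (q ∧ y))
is always true.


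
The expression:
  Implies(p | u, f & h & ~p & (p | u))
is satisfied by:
  {f: True, h: True, p: False, u: False}
  {f: True, h: False, p: False, u: False}
  {h: True, f: False, p: False, u: False}
  {f: False, h: False, p: False, u: False}
  {u: True, f: True, h: True, p: False}


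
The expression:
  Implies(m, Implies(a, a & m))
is always true.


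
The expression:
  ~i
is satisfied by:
  {i: False}


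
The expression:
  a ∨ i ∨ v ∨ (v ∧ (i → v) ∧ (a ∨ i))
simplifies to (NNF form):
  a ∨ i ∨ v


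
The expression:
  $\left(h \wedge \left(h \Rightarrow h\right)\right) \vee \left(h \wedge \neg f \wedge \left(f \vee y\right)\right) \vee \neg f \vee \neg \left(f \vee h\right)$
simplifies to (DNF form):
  $h \vee \neg f$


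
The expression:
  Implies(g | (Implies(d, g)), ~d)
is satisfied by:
  {g: False, d: False}
  {d: True, g: False}
  {g: True, d: False}


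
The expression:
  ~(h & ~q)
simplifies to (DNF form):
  q | ~h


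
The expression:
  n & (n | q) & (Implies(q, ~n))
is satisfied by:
  {n: True, q: False}


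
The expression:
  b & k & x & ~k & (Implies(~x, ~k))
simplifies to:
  False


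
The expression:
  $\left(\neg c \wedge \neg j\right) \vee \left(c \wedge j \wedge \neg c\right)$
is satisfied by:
  {j: False, c: False}


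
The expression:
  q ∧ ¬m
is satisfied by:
  {q: True, m: False}


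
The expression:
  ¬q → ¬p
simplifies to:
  q ∨ ¬p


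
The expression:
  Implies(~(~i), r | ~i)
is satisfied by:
  {r: True, i: False}
  {i: False, r: False}
  {i: True, r: True}


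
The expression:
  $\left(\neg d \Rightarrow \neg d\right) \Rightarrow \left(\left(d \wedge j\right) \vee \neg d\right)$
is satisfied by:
  {j: True, d: False}
  {d: False, j: False}
  {d: True, j: True}


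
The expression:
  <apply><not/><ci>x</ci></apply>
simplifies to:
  <apply><not/><ci>x</ci></apply>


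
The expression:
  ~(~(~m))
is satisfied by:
  {m: False}


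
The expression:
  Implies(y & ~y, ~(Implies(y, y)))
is always true.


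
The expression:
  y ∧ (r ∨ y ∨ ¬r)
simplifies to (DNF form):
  y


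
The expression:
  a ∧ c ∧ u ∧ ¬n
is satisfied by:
  {a: True, c: True, u: True, n: False}


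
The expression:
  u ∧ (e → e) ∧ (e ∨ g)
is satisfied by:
  {u: True, e: True, g: True}
  {u: True, e: True, g: False}
  {u: True, g: True, e: False}


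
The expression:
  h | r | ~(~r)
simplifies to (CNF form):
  h | r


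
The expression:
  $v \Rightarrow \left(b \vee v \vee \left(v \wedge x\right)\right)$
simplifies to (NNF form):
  $\text{True}$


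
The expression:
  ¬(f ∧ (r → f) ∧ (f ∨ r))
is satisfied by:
  {f: False}


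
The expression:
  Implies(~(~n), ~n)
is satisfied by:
  {n: False}


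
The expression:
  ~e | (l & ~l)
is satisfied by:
  {e: False}


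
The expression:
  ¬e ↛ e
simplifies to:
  True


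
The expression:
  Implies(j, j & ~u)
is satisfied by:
  {u: False, j: False}
  {j: True, u: False}
  {u: True, j: False}


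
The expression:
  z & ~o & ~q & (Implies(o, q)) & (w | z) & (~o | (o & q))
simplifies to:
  z & ~o & ~q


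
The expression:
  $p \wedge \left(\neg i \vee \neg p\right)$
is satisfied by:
  {p: True, i: False}


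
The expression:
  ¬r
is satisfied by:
  {r: False}


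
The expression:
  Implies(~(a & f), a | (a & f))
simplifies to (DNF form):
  a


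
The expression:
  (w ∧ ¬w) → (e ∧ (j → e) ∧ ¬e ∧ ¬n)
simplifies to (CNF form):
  True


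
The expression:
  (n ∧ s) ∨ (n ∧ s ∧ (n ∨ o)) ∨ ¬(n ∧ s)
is always true.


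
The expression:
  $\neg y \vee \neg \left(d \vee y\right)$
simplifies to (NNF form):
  $\neg y$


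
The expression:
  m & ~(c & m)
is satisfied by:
  {m: True, c: False}


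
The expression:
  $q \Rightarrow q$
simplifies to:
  $\text{True}$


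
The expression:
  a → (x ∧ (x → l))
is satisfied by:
  {x: True, l: True, a: False}
  {x: True, l: False, a: False}
  {l: True, x: False, a: False}
  {x: False, l: False, a: False}
  {x: True, a: True, l: True}


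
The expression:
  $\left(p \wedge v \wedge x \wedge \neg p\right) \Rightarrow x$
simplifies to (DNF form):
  $\text{True}$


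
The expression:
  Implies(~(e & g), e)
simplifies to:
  e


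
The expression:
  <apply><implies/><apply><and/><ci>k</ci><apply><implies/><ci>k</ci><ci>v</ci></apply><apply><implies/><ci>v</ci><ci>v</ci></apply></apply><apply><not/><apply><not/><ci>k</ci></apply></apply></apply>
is always true.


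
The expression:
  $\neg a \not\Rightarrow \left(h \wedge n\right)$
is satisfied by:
  {h: False, a: False, n: False}
  {n: True, h: False, a: False}
  {h: True, n: False, a: False}


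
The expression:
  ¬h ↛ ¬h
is never true.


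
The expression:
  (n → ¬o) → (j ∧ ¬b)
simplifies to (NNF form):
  (j ∨ n) ∧ (j ∨ o) ∧ (n ∨ ¬b) ∧ (o ∨ ¬b)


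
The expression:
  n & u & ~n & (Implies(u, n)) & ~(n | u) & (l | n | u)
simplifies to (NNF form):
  False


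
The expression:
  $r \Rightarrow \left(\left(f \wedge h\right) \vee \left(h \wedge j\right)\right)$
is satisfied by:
  {h: True, f: True, j: True, r: False}
  {h: True, f: True, j: False, r: False}
  {h: True, j: True, f: False, r: False}
  {h: True, j: False, f: False, r: False}
  {f: True, j: True, h: False, r: False}
  {f: True, j: False, h: False, r: False}
  {j: True, h: False, f: False, r: False}
  {j: False, h: False, f: False, r: False}
  {r: True, h: True, f: True, j: True}
  {r: True, h: True, f: True, j: False}
  {r: True, h: True, j: True, f: False}


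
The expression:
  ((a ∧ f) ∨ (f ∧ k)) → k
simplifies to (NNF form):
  k ∨ ¬a ∨ ¬f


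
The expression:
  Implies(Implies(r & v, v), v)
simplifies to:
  v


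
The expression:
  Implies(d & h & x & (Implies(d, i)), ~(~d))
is always true.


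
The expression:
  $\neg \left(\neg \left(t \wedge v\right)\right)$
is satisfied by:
  {t: True, v: True}


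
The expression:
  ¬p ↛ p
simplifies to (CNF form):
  True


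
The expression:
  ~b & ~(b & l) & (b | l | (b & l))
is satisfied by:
  {l: True, b: False}


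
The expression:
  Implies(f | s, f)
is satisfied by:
  {f: True, s: False}
  {s: False, f: False}
  {s: True, f: True}


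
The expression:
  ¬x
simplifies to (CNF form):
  ¬x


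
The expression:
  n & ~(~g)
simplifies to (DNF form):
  g & n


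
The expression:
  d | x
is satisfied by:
  {x: True, d: True}
  {x: True, d: False}
  {d: True, x: False}


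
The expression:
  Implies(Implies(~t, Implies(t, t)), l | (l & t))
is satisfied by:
  {l: True}


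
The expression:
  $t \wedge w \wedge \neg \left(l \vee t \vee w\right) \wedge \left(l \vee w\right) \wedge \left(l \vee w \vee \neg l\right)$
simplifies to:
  $\text{False}$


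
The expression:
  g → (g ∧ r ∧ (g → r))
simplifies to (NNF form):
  r ∨ ¬g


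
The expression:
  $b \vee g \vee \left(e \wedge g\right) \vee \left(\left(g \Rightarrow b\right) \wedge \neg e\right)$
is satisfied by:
  {b: True, g: True, e: False}
  {b: True, e: False, g: False}
  {g: True, e: False, b: False}
  {g: False, e: False, b: False}
  {b: True, g: True, e: True}
  {b: True, e: True, g: False}
  {g: True, e: True, b: False}


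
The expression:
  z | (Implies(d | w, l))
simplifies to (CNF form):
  (l | z | ~d) & (l | z | ~w)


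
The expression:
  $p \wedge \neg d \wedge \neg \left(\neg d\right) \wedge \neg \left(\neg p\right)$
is never true.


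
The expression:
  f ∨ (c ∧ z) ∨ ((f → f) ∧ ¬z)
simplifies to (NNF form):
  c ∨ f ∨ ¬z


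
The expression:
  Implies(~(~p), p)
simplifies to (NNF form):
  True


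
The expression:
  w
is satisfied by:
  {w: True}


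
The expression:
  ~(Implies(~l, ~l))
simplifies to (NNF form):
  False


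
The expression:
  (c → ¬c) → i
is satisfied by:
  {i: True, c: True}
  {i: True, c: False}
  {c: True, i: False}


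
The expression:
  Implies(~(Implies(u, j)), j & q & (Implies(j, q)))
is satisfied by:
  {j: True, u: False}
  {u: False, j: False}
  {u: True, j: True}


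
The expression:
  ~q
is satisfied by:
  {q: False}


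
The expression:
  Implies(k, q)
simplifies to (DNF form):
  q | ~k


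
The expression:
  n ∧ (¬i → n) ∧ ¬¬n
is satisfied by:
  {n: True}


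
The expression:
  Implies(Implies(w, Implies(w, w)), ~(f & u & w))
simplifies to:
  ~f | ~u | ~w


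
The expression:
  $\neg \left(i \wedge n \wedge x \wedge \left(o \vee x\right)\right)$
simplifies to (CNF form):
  $\neg i \vee \neg n \vee \neg x$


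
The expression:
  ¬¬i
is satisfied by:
  {i: True}


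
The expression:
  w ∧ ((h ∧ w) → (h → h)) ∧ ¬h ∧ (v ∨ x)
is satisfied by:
  {w: True, x: True, v: True, h: False}
  {w: True, x: True, v: False, h: False}
  {w: True, v: True, x: False, h: False}


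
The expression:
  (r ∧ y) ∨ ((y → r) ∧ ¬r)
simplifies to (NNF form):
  (r ∧ y) ∨ (¬r ∧ ¬y)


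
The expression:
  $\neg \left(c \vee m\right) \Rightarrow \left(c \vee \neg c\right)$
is always true.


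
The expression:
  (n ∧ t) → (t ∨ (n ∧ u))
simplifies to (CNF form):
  True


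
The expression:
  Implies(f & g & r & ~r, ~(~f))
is always true.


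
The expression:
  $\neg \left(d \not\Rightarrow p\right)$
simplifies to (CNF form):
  $p \vee \neg d$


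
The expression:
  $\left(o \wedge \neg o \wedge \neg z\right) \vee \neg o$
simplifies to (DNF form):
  $\neg o$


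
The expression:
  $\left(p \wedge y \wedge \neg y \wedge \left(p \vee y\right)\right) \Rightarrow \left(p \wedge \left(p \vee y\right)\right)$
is always true.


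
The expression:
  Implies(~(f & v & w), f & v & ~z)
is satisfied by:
  {w: True, f: True, v: True, z: False}
  {f: True, v: True, w: False, z: False}
  {z: True, w: True, f: True, v: True}


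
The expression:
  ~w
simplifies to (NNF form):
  ~w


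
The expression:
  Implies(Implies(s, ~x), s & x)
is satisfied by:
  {s: True, x: True}


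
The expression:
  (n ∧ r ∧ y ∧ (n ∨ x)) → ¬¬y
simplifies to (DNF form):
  True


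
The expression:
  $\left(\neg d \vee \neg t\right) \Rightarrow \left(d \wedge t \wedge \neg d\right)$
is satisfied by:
  {t: True, d: True}


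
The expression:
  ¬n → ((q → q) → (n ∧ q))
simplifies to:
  n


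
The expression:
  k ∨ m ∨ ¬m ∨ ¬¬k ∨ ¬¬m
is always true.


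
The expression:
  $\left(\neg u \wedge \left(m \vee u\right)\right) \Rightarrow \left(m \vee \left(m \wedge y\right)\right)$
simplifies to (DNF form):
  $\text{True}$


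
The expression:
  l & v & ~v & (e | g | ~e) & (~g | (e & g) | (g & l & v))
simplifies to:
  False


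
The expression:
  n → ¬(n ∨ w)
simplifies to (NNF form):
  ¬n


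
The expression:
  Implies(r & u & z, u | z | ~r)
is always true.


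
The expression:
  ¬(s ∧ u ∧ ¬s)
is always true.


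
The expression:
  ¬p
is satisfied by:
  {p: False}


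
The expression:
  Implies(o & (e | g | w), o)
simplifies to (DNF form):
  True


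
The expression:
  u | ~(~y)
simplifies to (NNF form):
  u | y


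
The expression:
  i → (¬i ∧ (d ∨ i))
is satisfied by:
  {i: False}


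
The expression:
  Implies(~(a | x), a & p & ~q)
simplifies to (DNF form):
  a | x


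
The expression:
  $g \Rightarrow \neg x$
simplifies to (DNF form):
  $\neg g \vee \neg x$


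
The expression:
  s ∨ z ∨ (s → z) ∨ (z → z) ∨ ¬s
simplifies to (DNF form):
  True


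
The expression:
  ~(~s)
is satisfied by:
  {s: True}


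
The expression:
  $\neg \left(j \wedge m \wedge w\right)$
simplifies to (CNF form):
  $\neg j \vee \neg m \vee \neg w$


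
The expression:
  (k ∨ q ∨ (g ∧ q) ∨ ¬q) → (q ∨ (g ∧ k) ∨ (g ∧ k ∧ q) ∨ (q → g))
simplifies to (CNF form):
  True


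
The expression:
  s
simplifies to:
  s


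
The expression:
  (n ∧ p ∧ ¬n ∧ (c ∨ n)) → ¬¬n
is always true.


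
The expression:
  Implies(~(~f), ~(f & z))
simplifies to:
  ~f | ~z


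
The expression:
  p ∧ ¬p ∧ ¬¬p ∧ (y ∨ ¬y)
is never true.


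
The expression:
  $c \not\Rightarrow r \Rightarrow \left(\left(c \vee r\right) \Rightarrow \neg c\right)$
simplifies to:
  $r \vee \neg c$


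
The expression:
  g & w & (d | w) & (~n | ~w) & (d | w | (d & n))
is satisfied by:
  {w: True, g: True, n: False}


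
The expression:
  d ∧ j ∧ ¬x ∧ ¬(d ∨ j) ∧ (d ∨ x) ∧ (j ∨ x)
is never true.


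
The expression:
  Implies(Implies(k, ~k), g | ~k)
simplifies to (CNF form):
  True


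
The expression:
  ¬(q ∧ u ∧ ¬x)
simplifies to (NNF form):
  x ∨ ¬q ∨ ¬u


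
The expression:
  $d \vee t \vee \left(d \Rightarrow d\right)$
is always true.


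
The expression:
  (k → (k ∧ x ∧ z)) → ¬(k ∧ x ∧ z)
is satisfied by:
  {k: False, z: False, x: False}
  {x: True, k: False, z: False}
  {z: True, k: False, x: False}
  {x: True, z: True, k: False}
  {k: True, x: False, z: False}
  {x: True, k: True, z: False}
  {z: True, k: True, x: False}


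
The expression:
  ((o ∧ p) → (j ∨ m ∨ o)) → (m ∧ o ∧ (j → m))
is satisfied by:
  {m: True, o: True}


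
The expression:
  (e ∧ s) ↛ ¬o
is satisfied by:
  {e: True, s: True, o: True}


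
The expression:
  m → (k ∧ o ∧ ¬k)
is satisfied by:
  {m: False}


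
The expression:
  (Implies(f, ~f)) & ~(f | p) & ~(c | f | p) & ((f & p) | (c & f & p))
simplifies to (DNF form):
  False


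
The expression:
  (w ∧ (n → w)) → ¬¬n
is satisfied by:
  {n: True, w: False}
  {w: False, n: False}
  {w: True, n: True}


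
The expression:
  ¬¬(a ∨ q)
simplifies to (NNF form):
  a ∨ q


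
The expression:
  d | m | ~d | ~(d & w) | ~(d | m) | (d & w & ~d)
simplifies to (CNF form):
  True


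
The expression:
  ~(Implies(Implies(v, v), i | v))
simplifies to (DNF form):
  ~i & ~v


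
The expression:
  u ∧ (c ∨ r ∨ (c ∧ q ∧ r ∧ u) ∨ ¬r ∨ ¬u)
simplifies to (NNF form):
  u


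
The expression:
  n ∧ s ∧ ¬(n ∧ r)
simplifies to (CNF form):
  n ∧ s ∧ ¬r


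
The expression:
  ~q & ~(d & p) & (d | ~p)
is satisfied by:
  {q: False, p: False}


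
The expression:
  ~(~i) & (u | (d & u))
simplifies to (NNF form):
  i & u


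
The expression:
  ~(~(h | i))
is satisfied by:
  {i: True, h: True}
  {i: True, h: False}
  {h: True, i: False}


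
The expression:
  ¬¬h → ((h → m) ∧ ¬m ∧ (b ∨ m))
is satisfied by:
  {h: False}


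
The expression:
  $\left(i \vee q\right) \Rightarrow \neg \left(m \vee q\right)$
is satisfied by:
  {q: False, m: False, i: False}
  {i: True, q: False, m: False}
  {m: True, q: False, i: False}


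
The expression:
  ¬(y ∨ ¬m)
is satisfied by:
  {m: True, y: False}


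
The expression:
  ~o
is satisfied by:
  {o: False}


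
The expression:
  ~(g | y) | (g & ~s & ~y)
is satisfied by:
  {s: False, y: False, g: False}
  {g: True, s: False, y: False}
  {s: True, g: False, y: False}


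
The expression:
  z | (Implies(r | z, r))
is always true.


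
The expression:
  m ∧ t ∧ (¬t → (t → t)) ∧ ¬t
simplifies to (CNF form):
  False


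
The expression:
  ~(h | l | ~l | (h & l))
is never true.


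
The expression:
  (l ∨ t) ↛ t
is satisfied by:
  {l: True, t: False}


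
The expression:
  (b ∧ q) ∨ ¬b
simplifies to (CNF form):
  q ∨ ¬b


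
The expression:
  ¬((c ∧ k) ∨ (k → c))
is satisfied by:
  {k: True, c: False}


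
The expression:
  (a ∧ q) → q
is always true.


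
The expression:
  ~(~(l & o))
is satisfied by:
  {o: True, l: True}


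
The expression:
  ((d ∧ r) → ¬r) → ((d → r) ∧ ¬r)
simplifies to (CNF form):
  (d ∨ ¬d) ∧ (d ∨ ¬r) ∧ (r ∨ ¬d) ∧ (r ∨ ¬r)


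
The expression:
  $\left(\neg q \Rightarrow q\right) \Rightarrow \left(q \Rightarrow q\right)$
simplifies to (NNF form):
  $\text{True}$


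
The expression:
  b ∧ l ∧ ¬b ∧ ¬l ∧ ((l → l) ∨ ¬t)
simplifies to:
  False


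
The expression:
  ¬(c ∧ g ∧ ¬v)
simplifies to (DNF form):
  v ∨ ¬c ∨ ¬g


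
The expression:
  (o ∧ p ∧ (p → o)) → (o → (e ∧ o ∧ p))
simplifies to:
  e ∨ ¬o ∨ ¬p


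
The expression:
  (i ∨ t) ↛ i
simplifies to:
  t ∧ ¬i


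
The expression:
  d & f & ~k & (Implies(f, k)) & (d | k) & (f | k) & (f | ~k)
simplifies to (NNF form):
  False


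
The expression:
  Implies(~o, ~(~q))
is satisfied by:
  {q: True, o: True}
  {q: True, o: False}
  {o: True, q: False}


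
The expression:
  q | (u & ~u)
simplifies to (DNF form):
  q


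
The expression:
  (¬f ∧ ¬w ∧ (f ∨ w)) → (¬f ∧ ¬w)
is always true.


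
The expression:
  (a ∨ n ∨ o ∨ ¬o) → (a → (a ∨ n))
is always true.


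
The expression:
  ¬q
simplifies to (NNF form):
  ¬q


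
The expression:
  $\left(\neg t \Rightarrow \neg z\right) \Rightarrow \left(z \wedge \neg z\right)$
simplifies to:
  $z \wedge \neg t$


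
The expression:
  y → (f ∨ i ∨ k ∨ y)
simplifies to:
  True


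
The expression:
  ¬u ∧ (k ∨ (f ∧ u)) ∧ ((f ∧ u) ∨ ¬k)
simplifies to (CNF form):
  False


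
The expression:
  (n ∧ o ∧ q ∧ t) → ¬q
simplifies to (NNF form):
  ¬n ∨ ¬o ∨ ¬q ∨ ¬t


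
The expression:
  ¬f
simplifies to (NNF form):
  ¬f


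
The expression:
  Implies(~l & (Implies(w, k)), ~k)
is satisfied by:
  {l: True, k: False}
  {k: False, l: False}
  {k: True, l: True}


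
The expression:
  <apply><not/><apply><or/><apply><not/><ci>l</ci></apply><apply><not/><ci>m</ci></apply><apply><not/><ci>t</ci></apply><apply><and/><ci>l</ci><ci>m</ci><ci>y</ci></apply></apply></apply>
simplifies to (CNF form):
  <apply><and/><ci>l</ci><ci>m</ci><ci>t</ci><apply><not/><ci>y</ci></apply></apply>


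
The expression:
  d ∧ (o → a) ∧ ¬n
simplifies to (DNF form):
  (a ∧ d ∧ ¬n) ∨ (d ∧ ¬n ∧ ¬o)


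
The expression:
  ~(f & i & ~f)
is always true.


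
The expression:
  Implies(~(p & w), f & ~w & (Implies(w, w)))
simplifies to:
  (p & w) | (f & ~w)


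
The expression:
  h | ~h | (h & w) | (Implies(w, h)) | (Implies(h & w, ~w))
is always true.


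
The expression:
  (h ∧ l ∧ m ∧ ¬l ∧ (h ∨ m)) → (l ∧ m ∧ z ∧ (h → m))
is always true.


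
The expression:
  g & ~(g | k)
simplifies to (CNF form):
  False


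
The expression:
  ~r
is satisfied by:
  {r: False}


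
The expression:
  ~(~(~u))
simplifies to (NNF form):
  ~u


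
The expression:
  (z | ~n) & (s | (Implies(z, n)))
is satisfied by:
  {s: True, n: False, z: False}
  {s: False, n: False, z: False}
  {z: True, s: True, n: False}
  {n: True, z: True, s: True}
  {n: True, z: True, s: False}


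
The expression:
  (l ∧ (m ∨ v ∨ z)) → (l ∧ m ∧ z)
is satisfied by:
  {m: True, z: True, l: False, v: False}
  {m: True, v: True, z: True, l: False}
  {m: True, z: False, l: False, v: False}
  {m: True, v: True, z: False, l: False}
  {z: True, v: False, l: False, m: False}
  {v: True, z: True, l: False, m: False}
  {v: False, z: False, l: False, m: False}
  {v: True, z: False, l: False, m: False}
  {l: True, m: True, z: True, v: False}
  {v: True, l: True, m: True, z: True}
  {l: True, m: False, z: False, v: False}


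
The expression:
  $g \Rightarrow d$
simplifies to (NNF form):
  $d \vee \neg g$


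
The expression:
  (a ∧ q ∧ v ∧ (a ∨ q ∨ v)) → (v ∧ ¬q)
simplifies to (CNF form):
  ¬a ∨ ¬q ∨ ¬v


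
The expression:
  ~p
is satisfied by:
  {p: False}


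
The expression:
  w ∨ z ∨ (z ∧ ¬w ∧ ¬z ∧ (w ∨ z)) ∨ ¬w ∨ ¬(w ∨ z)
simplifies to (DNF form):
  True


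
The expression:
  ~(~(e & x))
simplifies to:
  e & x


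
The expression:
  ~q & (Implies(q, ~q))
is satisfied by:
  {q: False}


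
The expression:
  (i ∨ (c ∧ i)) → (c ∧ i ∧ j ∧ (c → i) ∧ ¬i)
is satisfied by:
  {i: False}


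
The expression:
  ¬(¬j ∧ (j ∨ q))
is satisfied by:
  {j: True, q: False}
  {q: False, j: False}
  {q: True, j: True}


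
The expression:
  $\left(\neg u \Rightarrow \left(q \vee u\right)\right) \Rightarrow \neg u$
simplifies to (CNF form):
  $\neg u$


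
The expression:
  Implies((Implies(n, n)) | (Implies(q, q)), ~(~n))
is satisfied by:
  {n: True}


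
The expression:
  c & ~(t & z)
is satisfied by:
  {c: True, t: False, z: False}
  {c: True, z: True, t: False}
  {c: True, t: True, z: False}


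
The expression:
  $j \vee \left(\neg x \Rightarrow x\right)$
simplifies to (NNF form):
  $j \vee x$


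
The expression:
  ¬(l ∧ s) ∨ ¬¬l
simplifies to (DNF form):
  True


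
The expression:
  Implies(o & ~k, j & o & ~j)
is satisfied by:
  {k: True, o: False}
  {o: False, k: False}
  {o: True, k: True}


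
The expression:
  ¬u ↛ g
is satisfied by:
  {g: False, u: False}


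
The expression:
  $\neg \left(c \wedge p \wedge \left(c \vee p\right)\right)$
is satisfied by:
  {p: False, c: False}
  {c: True, p: False}
  {p: True, c: False}


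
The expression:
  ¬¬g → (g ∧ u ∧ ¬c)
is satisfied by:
  {u: True, c: False, g: False}
  {c: False, g: False, u: False}
  {u: True, c: True, g: False}
  {c: True, u: False, g: False}
  {g: True, u: True, c: False}


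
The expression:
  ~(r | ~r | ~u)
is never true.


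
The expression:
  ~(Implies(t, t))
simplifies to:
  False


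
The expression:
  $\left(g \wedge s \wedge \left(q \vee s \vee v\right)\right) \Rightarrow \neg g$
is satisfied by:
  {s: False, g: False}
  {g: True, s: False}
  {s: True, g: False}


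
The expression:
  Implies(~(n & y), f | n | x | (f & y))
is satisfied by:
  {n: True, x: True, f: True}
  {n: True, x: True, f: False}
  {n: True, f: True, x: False}
  {n: True, f: False, x: False}
  {x: True, f: True, n: False}
  {x: True, f: False, n: False}
  {f: True, x: False, n: False}


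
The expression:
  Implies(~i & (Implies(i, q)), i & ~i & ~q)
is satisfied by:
  {i: True}


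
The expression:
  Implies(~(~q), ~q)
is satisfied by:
  {q: False}


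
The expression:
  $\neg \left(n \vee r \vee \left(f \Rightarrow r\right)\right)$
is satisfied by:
  {f: True, n: False, r: False}


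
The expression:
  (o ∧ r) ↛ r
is never true.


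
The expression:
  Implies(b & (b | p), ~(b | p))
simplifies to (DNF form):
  ~b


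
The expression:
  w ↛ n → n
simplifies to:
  n ∨ ¬w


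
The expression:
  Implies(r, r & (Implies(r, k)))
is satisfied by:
  {k: True, r: False}
  {r: False, k: False}
  {r: True, k: True}


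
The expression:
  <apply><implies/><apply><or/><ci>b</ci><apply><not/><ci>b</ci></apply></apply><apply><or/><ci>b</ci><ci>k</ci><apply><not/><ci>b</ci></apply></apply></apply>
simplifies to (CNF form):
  <true/>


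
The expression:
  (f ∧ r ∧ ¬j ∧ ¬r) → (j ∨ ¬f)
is always true.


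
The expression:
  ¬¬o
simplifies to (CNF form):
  o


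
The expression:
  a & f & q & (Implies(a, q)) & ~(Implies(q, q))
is never true.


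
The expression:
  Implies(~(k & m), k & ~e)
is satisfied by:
  {m: True, k: True, e: False}
  {k: True, e: False, m: False}
  {m: True, e: True, k: True}


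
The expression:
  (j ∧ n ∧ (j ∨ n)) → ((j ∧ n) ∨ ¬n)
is always true.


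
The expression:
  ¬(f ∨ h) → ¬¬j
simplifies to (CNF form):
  f ∨ h ∨ j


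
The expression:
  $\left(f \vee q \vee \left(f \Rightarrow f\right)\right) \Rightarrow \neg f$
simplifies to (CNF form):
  $\neg f$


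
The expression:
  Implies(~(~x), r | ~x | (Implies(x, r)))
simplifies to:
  r | ~x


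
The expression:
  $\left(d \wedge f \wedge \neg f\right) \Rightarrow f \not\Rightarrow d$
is always true.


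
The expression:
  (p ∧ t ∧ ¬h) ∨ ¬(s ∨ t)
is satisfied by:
  {p: True, h: False, s: False, t: False}
  {p: False, h: False, s: False, t: False}
  {p: True, h: True, s: False, t: False}
  {h: True, p: False, s: False, t: False}
  {t: True, p: True, h: False, s: False}
  {t: True, p: True, s: True, h: False}


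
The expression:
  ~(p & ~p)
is always true.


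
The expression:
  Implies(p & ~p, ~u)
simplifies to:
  True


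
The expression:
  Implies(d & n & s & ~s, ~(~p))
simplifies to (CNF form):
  True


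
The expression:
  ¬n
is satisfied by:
  {n: False}


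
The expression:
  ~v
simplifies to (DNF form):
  ~v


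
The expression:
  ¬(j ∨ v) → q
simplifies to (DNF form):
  j ∨ q ∨ v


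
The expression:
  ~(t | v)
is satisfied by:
  {v: False, t: False}


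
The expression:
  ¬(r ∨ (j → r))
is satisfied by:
  {j: True, r: False}


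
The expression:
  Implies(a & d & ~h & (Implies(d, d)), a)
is always true.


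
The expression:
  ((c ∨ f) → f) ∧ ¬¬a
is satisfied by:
  {a: True, f: True, c: False}
  {a: True, f: False, c: False}
  {a: True, c: True, f: True}


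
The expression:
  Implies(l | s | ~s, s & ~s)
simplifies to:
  False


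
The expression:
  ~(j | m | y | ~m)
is never true.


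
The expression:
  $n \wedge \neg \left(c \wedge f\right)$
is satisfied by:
  {n: True, c: False, f: False}
  {f: True, n: True, c: False}
  {c: True, n: True, f: False}


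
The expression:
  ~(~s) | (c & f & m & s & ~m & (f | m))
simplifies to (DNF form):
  s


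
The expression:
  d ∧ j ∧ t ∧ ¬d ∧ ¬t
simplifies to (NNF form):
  False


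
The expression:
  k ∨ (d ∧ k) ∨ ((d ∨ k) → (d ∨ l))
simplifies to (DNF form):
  True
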